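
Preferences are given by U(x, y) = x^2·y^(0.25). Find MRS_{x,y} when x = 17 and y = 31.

MU_x = 2·x·y^(0.25) and MU_y = 0.25·x^2·y^(-0.75).
MRS = MU_x/MU_y = (8)·y/x.
At (17, 31): MRS = 248/17.
That is, one extra unit of x is worth 248/17 units of y at the margin.

MRS = 248/17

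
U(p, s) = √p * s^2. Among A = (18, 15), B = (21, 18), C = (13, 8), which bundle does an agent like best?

Bundle B

Evaluate utility at each bundle:
U(A) = 954.594.
U(B) = 1484.755.
U(C) = 230.755.
Highest utility is B, so B ≻ A ≻ C.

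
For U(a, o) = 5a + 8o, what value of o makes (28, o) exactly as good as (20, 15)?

o = 10

U(20, 15) = 220.
Set U(28, o) = 220 and solve.
5·28 + 8o = 220 ⇒ 8o = 80 ⇒ o = 10.
Check: U(28, 10) = 220.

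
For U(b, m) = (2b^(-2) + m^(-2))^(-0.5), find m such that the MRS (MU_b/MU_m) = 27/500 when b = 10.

m = 3

For CES with ρ = -2, MRS = (2/1)·(m/b)^3.
Setting (2/1)·(m/10)^3 = 27/500 gives (m/10)^3 = 27/1000, so m/10 = 0.3 and m = 3.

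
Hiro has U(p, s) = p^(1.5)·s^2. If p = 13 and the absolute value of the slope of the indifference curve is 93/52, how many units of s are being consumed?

MU_p = 1.5·√p·s^2 and MU_s = 2·p^(1.5)·s.
MRS = MU_p/MU_s = (0.75)·s/p.
Substitute p = 13: MRS = s/(52/3). Setting s/(52/3) = 93/52 gives s = (93/52)·(52/3) = 31.

s = 31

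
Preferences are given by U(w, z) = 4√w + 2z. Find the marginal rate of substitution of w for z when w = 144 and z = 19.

MRS = 1/12

MU_w = 4/(2√w), MU_z = 2.
MRS = 4/(2√w) ÷ 2.
At (144, 19): MRS = 1/12.
The indifference curve has slope −1/12 at this bundle.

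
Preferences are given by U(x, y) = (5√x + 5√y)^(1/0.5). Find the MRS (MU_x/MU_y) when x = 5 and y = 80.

For CES with ρ = 0.5, MRS = √(y/x).
At (5, 80): MRS = 4.
The indifference curve has slope −4 at this bundle.

MRS = 4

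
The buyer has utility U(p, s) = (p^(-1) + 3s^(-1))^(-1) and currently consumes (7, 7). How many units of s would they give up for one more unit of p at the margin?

For CES with ρ = -1, MRS = (1/3)·(s/p)^2.
At (7, 7): MRS = 1/3.
That is, one extra unit of p is worth 1/3 units of s at the margin.

MRS = 1/3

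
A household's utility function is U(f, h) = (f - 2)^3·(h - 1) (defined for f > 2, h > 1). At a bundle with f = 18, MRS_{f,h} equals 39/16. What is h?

MU_f = 3·(f−2)^2·(h−1), MU_h = (f−2)^3.
MRS = (3/1)·(h−1)/(f−2).
Substitute f = 18: MRS = (h − 1)/(16/3). Setting this equal to 39/16 gives h − 1 = (39/16)·(16/3) = 13, so h = 14.

h = 14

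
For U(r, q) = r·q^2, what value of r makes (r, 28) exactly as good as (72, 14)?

r = 18

U(72, 14) = 14112.
Set U(r, 28) = 14112 and solve.
With q = 28: 28^2 = 784, so r = 14112/784 = 18.
Check: U(18, 28) = 14112.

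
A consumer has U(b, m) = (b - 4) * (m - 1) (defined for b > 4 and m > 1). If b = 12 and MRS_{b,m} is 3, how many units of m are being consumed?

MU_b = (m−1), MU_m = (b−4).
MRS = (m−1)/(b−4).
Substitute b = 12: MRS = (m − 1)/8. Setting this equal to 3 gives m − 1 = 3·8 = 24, so m = 25.

m = 25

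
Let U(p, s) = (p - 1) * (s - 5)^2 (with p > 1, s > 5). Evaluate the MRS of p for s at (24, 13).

MRS = 4/23

MU_p = (s−5)^2, MU_s = 2·(p−1)·(s−5).
MRS = (1/2)·(s−5)/(p−1).
At (24, 13): MRS = 4/23.
That is, one extra unit of p is worth 4/23 units of s at the margin.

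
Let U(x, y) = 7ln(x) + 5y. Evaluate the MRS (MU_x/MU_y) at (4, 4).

MRS = 0.35

MU_x = 7/x, MU_y = 5.
MRS = 7/x ÷ 5.
At (4, 4): MRS = 0.35.
The indifference curve has slope −0.35 at this bundle.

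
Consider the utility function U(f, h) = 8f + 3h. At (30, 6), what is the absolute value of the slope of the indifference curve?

MU_f = 8, MU_h = 3, so MRS = 8/3 at every bundle.
At (30, 6): MRS = 8/3.
So at (30, 6) the consumer would give up 8/3 units of h for one more unit of f.

MRS = 8/3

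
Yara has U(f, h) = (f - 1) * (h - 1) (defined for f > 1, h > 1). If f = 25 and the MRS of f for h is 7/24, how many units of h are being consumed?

MU_f = (h−1), MU_h = (f−1).
MRS = (h−1)/(f−1).
Substitute f = 25: MRS = (h − 1)/24. Setting this equal to 7/24 gives h − 1 = (7/24)·24 = 7, so h = 8.

h = 8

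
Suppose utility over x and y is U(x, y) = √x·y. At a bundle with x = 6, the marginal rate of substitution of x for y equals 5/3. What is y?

y = 20

MU_x = 0.5·x^(-0.5)·y and MU_y = √x.
MRS = MU_x/MU_y = (0.5)·y/x.
Substitute x = 6: MRS = y/12. Setting y/12 = 5/3 gives y = (5/3)·12 = 20.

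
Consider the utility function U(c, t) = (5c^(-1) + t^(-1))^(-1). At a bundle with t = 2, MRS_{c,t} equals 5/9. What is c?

For CES with ρ = -1, MRS = (5/1)·(t/c)^2.
Setting (5/1)·(2/c)^2 = 5/9 gives (2/c)^2 = 1/9, so 2/c = 1/3 and c = 6.

c = 6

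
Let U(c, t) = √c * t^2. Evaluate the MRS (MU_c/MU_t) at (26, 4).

MRS = 1/26

MU_c = 0.5·c^(-0.5)·t^2 and MU_t = 2·√c·t.
MRS = MU_c/MU_t = (0.25)·t/c.
At (26, 4): MRS = 1/26.
That is, one extra unit of c is worth 1/26 units of t at the margin.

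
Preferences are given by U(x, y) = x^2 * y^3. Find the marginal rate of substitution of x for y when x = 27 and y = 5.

MRS = 10/81

MU_x = 2·x·y^3 and MU_y = 3·x^2·y^2.
MRS = MU_x/MU_y = (2/3)·y/x.
At (27, 5): MRS = 10/81.
The indifference curve has slope −10/81 at this bundle.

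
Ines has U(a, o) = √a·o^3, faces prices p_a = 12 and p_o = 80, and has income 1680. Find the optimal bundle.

MU_a = 0.5·a^(-0.5)·o^3 and MU_o = 3·√a·o^2.
MRS = MU_a/MU_o = (1/6)·o/a.
Tangency: set MRS = p_a/p_o = 12/80 = 0.15.
So (1/6)·o/a = 0.15, i.e. o = 0.9·a.
Substitute into the budget 12·a + 80·o = 1680: 84·a = 1680, so a* = 20.
Then o* = 0.9·20 = 18.

a* = 20, o* = 18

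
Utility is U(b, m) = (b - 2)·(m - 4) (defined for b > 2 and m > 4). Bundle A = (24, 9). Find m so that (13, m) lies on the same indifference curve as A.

U(24, 9) = 110.
Set U(13, m) = 110 and solve.
With b = 13: (13 − 2) = 11, so (m − 4) = 110/11 = 10.
So m = 4 + 10 = 14.
Check: U(13, 14) = 110.

m = 14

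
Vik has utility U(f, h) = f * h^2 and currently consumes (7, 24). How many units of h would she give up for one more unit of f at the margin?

MRS = 12/7

MU_f = h^2 and MU_h = 2·f·h.
MRS = MU_f/MU_h = (1/2)·h/f.
At (7, 24): MRS = 12/7.
That is, one extra unit of f is worth 12/7 units of h at the margin.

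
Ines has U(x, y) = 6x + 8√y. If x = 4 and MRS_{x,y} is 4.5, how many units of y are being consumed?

MU_x = 6, MU_y = 8/(2√y).
MRS = 6 ÷ (8/(2√y)).
MRS depends only on y: 1.5·√y = 4.5 ⇒ √y = 4.5/1.5 = 3 ⇒ y = 9.

y = 9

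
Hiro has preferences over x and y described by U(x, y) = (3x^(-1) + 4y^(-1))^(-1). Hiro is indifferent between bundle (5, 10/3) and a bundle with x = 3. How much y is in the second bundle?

U depends on (x, y) only through S = 3x^(-1) + 4y^(-1), so equal utility means equal S. At (5, 10/3): S = 1.8.
With x = 3: 3·3^(-1) = 1, so 4y^(-1) = 1.8 − 1 = 0.8, i.e. y^(-1) = 0.2.
Hence y = 1/0.2 = 5.
Check: U(3, 5) = 0.5556.

y = 5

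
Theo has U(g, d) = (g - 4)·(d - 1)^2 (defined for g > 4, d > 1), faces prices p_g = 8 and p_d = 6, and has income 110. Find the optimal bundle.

MU_g = (d−1)^2, MU_d = 2·(g−4)·(d−1).
MRS = (1/2)·(d−1)/(g−4).
Tangency: set MRS = p_g/p_d = 8/6 = 4/3.
So (1/2)·(d − 1)/(g − 4) = 4/3, i.e. (d − 1) = (8/3)·(g − 4).
Rewrite the budget in excess-of-subsistence terms: 8·(g − 4) + 6·(d − 1) = 110 − 8·4 − 6·1 = 72.
Substituting, 24·(g − 4) = 72, so g − 4 = 3 and g* = 7.
Then d − 1 = (8/3)·3 = 8, so d* = 9.

g* = 7, d* = 9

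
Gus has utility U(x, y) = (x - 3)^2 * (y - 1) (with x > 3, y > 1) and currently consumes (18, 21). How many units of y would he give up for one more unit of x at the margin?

MRS = 8/3

MU_x = 2·(x−3)·(y−1), MU_y = (x−3)^2.
MRS = (2/1)·(y−1)/(x−3).
At (18, 21): MRS = 8/3.
That is, one extra unit of x is worth 8/3 units of y at the margin.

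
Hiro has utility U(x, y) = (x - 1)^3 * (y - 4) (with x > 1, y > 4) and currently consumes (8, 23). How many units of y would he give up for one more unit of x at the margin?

MRS = 57/7

MU_x = 3·(x−1)^2·(y−4), MU_y = (x−1)^3.
MRS = (3/1)·(y−4)/(x−1).
At (8, 23): MRS = 57/7.
So at (8, 23) the consumer would give up 57/7 units of y for one more unit of x.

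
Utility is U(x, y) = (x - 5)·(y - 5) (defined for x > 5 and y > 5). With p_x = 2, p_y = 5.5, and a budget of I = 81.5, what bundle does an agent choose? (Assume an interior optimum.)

MU_x = (y−5), MU_y = (x−5).
MRS = (y−5)/(x−5).
Tangency: set MRS = p_x/p_y = 2/5.5 = 4/11.
So (y − 5)/(x − 5) = 4/11, i.e. (y − 5) = (4/11)·(x − 5).
Rewrite the budget in excess-of-subsistence terms: 2·(x − 5) + 5.5·(y − 5) = 81.5 − 2·5 − 5.5·5 = 44.
Substituting, 4·(x − 5) = 44, so x − 5 = 11 and x* = 16.
Then y − 5 = (4/11)·11 = 4, so y* = 9.

x* = 16, y* = 9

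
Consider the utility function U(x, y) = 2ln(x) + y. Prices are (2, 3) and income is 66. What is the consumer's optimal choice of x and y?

x* = 3, y* = 20

MU_x = 2/x, MU_y = 1.
MRS = 2/x ÷ 1.
Tangency: set MRS = p_x/p_y = 2/3.
MRS depends only on x: 2/x = 2/3 ⇒ x* = 2/(2/3) = 3.
From the budget, 3·y = 66 − 2·3 = 60, so y* = 20.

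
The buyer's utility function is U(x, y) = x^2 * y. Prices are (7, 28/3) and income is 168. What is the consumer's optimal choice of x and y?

MU_x = 2·x·y and MU_y = x^2.
MRS = MU_x/MU_y = (2/1)·y/x.
Tangency: set MRS = p_x/p_y = 7/(28/3) = 0.75.
So (2/1)·y/x = 0.75, i.e. y = 0.375·x.
Substitute into the budget 7·x + (28/3)·y = 168: 10.5·x = 168, so x* = 16.
Then y* = 0.375·16 = 6.

x* = 16, y* = 6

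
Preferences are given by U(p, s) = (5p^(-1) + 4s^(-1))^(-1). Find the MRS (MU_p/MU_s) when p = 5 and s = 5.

MRS = 1.25

For CES with ρ = -1, MRS = (5/4)·(s/p)^2.
At (5, 5): MRS = 1.25.
So at (5, 5) the consumer would give up 1.25 units of s for one more unit of p.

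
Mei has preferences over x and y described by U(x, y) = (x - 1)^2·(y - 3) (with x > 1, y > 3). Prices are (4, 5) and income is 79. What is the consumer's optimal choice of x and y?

x* = 11, y* = 7

MU_x = 2·(x−1)·(y−3), MU_y = (x−1)^2.
MRS = (2/1)·(y−3)/(x−1).
Tangency: set MRS = p_x/p_y = 4/5 = 0.8.
So (2/1)·(y − 3)/(x − 1) = 0.8, i.e. (y − 3) = 0.4·(x − 1).
Rewrite the budget in excess-of-subsistence terms: 4·(x − 1) + 5·(y − 3) = 79 − 4·1 − 5·3 = 60.
Substituting, 6·(x − 1) = 60, so x − 1 = 10 and x* = 11.
Then y − 3 = 0.4·10 = 4, so y* = 7.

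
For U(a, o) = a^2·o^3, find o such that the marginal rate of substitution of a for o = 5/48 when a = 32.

o = 5

MU_a = 2·a·o^3 and MU_o = 3·a^2·o^2.
MRS = MU_a/MU_o = (2/3)·o/a.
Substitute a = 32: MRS = o/48. Setting o/48 = 5/48 gives o = (5/48)·48 = 5.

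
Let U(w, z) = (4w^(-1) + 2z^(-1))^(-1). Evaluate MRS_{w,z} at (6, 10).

MRS = 50/9

For CES with ρ = -1, MRS = (4/2)·(z/w)^2.
At (6, 10): MRS = 50/9.
The indifference curve has slope −50/9 at this bundle.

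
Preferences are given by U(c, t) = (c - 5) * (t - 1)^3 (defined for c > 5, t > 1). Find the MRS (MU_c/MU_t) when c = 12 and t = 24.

MU_c = (t−1)^3, MU_t = 3·(c−5)·(t−1)^2.
MRS = (1/3)·(t−1)/(c−5).
At (12, 24): MRS = 23/21.
That is, one extra unit of c is worth 23/21 units of t at the margin.

MRS = 23/21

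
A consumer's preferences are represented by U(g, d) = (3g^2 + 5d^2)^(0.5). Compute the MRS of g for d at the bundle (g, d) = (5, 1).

For CES with ρ = 2, MRS = (3/5)·(d/g)^(-1).
At (5, 1): MRS = 3.
That is, one extra unit of g is worth 3 units of d at the margin.

MRS = 3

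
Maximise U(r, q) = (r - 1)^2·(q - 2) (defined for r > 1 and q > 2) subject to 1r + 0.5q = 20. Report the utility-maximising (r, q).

r* = 13, q* = 14

MU_r = 2·(r−1)·(q−2), MU_q = (r−1)^2.
MRS = (2/1)·(q−2)/(r−1).
Tangency: set MRS = p_r/p_q = 1/0.5 = 2.
So (2/1)·(q − 2)/(r − 1) = 2, i.e. (q − 2) = (r − 1).
Rewrite the budget in excess-of-subsistence terms: 1·(r − 1) + 0.5·(q − 2) = 20 − 1·1 − 0.5·2 = 18.
Substituting, 1.5·(r − 1) = 18, so r − 1 = 12 and r* = 13.
Then q − 2 = 12, so q* = 14.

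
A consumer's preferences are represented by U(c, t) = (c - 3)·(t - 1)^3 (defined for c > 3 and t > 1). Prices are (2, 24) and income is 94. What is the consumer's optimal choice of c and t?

MU_c = (t−1)^3, MU_t = 3·(c−3)·(t−1)^2.
MRS = (1/3)·(t−1)/(c−3).
Tangency: set MRS = p_c/p_t = 2/24 = 1/12.
So (1/3)·(t − 1)/(c − 3) = 1/12, i.e. (t − 1) = 0.25·(c − 3).
Rewrite the budget in excess-of-subsistence terms: 2·(c − 3) + 24·(t − 1) = 94 − 2·3 − 24·1 = 64.
Substituting, 8·(c − 3) = 64, so c − 3 = 8 and c* = 11.
Then t − 1 = 0.25·8 = 2, so t* = 3.

c* = 11, t* = 3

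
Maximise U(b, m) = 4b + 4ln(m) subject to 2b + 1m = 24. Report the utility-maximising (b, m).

MU_b = 4, MU_m = 4/m.
MRS = 4 ÷ (4/m).
Tangency: set MRS = p_b/p_m = 2/1 = 2.
MRS depends only on m: m = 2 ⇒ m* = 2.
From the budget, 2·b = 24 − 1·2 = 22, so b* = 11.

b* = 11, m* = 2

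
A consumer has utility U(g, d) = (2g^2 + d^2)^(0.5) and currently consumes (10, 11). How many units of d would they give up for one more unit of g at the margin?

For CES with ρ = 2, MRS = (2/1)·(d/g)^(-1).
At (10, 11): MRS = 20/11.
So at (10, 11) the consumer would give up 20/11 units of d for one more unit of g.

MRS = 20/11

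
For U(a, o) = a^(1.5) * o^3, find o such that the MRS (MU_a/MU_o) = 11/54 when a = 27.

MU_a = 1.5·√a·o^3 and MU_o = 3·a^(1.5)·o^2.
MRS = MU_a/MU_o = (0.5)·o/a.
Substitute a = 27: MRS = o/54. Setting o/54 = 11/54 gives o = (11/54)·54 = 11.

o = 11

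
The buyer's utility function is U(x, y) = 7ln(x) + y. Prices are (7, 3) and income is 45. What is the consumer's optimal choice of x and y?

x* = 3, y* = 8

MU_x = 7/x, MU_y = 1.
MRS = 7/x ÷ 1.
Tangency: set MRS = p_x/p_y = 7/3.
MRS depends only on x: 7/x = 7/3 ⇒ x* = 7/(7/3) = 3.
From the budget, 3·y = 45 − 7·3 = 24, so y* = 8.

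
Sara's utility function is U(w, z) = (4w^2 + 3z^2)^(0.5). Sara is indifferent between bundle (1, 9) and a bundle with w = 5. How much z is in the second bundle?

U depends on (w, z) only through S = 4w^2 + 3z^2, so equal utility means equal S. At (1, 9): S = 247.
With w = 5: 4·5^2 = 100, so 3z^2 = 247 − 100 = 147, i.e. z^2 = 49.
Hence z = √49 = 7.
Check: U(5, 7) = 15.7162.

z = 7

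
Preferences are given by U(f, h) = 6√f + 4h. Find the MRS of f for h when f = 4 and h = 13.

MRS = 0.375

MU_f = 6/(2√f), MU_h = 4.
MRS = 6/(2√f) ÷ 4.
At (4, 13): MRS = 0.375.
That is, one extra unit of f is worth 0.375 units of h at the margin.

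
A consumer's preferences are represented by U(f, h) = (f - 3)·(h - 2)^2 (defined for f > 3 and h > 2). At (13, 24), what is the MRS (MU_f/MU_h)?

MRS = 1.1

MU_f = (h−2)^2, MU_h = 2·(f−3)·(h−2).
MRS = (1/2)·(h−2)/(f−3).
At (13, 24): MRS = 1.1.
So at (13, 24) the consumer would give up 1.1 units of h for one more unit of f.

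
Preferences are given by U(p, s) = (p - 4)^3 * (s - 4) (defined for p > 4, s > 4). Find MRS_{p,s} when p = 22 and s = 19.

MRS = 2.5

MU_p = 3·(p−4)^2·(s−4), MU_s = (p−4)^3.
MRS = (3/1)·(s−4)/(p−4).
At (22, 19): MRS = 2.5.
That is, one extra unit of p is worth 2.5 units of s at the margin.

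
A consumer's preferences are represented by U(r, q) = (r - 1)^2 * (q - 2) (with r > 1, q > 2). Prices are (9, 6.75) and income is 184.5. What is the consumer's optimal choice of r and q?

MU_r = 2·(r−1)·(q−2), MU_q = (r−1)^2.
MRS = (2/1)·(q−2)/(r−1).
Tangency: set MRS = p_r/p_q = 9/6.75 = 4/3.
So (2/1)·(q − 2)/(r − 1) = 4/3, i.e. (q − 2) = (2/3)·(r − 1).
Rewrite the budget in excess-of-subsistence terms: 9·(r − 1) + 6.75·(q − 2) = 184.5 − 9·1 − 6.75·2 = 162.
Substituting, 13.5·(r − 1) = 162, so r − 1 = 12 and r* = 13.
Then q − 2 = (2/3)·12 = 8, so q* = 10.

r* = 13, q* = 10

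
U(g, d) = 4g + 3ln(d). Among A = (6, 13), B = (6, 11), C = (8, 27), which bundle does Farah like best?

Bundle C

Evaluate utility at each bundle:
U(A) = 31.695.
U(B) = 31.194.
U(C) = 41.888.
Highest utility is C, so C ≻ A ≻ B.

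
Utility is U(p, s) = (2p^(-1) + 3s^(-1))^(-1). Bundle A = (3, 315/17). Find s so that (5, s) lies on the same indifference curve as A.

U depends on (p, s) only through S = 2p^(-1) + 3s^(-1), so equal utility means equal S. At (3, 315/17): S = 29/35.
With p = 5: 2·5^(-1) = 0.4, so 3s^(-1) = 29/35 − 0.4 = 3/7, i.e. s^(-1) = 1/7.
Hence s = 1/(1/7) = 7.
Check: U(5, 7) = 1.2069.

s = 7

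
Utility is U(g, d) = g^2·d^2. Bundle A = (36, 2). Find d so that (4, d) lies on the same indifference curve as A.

d = 18

U(36, 2) = 5184.
Set U(4, d) = 5184 and solve.
With g = 4: 4^2 = 16, so d^2 = 5184/16 = 324; taking the square root, d = 18.
Check: U(4, 18) = 5184.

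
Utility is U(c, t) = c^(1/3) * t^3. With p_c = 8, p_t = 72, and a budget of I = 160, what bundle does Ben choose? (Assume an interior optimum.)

MU_c = 1/3·c^(-2/3)·t^3 and MU_t = 3·c^(1/3)·t^2.
MRS = MU_c/MU_t = (1/9)·t/c.
Tangency: set MRS = p_c/p_t = 8/72 = 1/9.
So (1/9)·t/c = 1/9, i.e. t = c.
Substitute into the budget 8·c + 72·t = 160: 80·c = 160, so c* = 2.
Then t* = 2.

c* = 2, t* = 2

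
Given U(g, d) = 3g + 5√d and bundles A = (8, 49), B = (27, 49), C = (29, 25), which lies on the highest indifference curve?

Evaluate utility at each bundle:
U(A) = 59.000.
U(B) = 116.000.
U(C) = 112.000.
Highest utility is B, so B ≻ C ≻ A.

Bundle B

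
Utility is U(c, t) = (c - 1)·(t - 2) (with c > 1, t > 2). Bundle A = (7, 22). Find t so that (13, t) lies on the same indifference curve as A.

t = 12

U(7, 22) = 120.
Set U(13, t) = 120 and solve.
With c = 13: (13 − 1) = 12, so (t − 2) = 120/12 = 10.
So t = 2 + 10 = 12.
Check: U(13, 12) = 120.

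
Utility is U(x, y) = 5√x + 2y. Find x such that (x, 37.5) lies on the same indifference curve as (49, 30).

U(49, 30) = 95.
Set U(x, 37.5) = 95 and solve.
With y = 37.5: 5√x = 95 − 2·37.5 = 20, so √x = 4 and x = 16.
Check: U(16, 37.5) = 95.

x = 16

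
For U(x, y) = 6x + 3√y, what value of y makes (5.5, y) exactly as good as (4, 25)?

U(4, 25) = 39.
Set U(5.5, y) = 39 and solve.
With x = 5.5: 3√y = 39 − 6·5.5 = 6, so √y = 2 and y = 4.
Check: U(5.5, 4) = 39.

y = 4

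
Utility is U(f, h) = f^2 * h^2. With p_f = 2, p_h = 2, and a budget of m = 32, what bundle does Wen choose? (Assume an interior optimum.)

MU_f = 2·f·h^2 and MU_h = 2·f^2·h.
MRS = MU_f/MU_h = h/f.
Tangency: set MRS = p_f/p_h = 2/2 = 1.
So h/f = 1, i.e. h = f.
Substitute into the budget 2·f + 2·h = 32: 4·f = 32, so f* = 8.
Then h* = 8.

f* = 8, h* = 8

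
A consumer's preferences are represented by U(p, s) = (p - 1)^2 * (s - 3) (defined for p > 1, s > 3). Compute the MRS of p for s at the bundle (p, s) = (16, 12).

MU_p = 2·(p−1)·(s−3), MU_s = (p−1)^2.
MRS = (2/1)·(s−3)/(p−1).
At (16, 12): MRS = 1.2.
That is, one extra unit of p is worth 1.2 units of s at the margin.

MRS = 1.2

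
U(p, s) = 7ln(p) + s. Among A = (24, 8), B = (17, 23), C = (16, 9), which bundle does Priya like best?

Evaluate utility at each bundle:
U(A) = 30.246.
U(B) = 42.832.
U(C) = 28.408.
Highest utility is B, so B ≻ A ≻ C.

Bundle B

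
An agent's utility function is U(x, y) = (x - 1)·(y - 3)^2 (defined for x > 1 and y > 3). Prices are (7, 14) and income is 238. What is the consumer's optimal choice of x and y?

x* = 10, y* = 12

MU_x = (y−3)^2, MU_y = 2·(x−1)·(y−3).
MRS = (1/2)·(y−3)/(x−1).
Tangency: set MRS = p_x/p_y = 7/14 = 0.5.
So (1/2)·(y − 3)/(x − 1) = 0.5, i.e. (y − 3) = (x − 1).
Rewrite the budget in excess-of-subsistence terms: 7·(x − 1) + 14·(y − 3) = 238 − 7·1 − 14·3 = 189.
Substituting, 21·(x − 1) = 189, so x − 1 = 9 and x* = 10.
Then y − 3 = 9, so y* = 12.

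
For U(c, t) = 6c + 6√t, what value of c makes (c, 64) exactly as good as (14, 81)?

U(14, 81) = 138.
Set U(c, 64) = 138 and solve.
With t = 64: √64 = 8, so 6c = 138 − 6·8 = 90 and c = 15.
Check: U(15, 64) = 138.

c = 15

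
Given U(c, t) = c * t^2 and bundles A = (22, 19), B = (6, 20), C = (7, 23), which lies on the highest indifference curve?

Bundle A

Evaluate utility at each bundle:
U(A) = 7942.
U(B) = 2400.
U(C) = 3703.
Highest utility is A, so A ≻ C ≻ B.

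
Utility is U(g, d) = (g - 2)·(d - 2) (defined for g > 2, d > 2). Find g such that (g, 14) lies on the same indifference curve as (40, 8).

U(40, 8) = 228.
Set U(g, 14) = 228 and solve.
With d = 14: (14 − 2) = 12, so (g − 2) = 228/12 = 19.
So g = 2 + 19 = 21.
Check: U(21, 14) = 228.

g = 21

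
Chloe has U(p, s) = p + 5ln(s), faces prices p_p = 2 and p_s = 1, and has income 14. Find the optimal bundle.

MU_p = 1, MU_s = 5/s.
MRS = 1 ÷ (5/s).
Tangency: set MRS = p_p/p_s = 2/1 = 2.
MRS depends only on s: 0.2·s = 2 ⇒ s* = 2/0.2 = 10.
From the budget, 2·p = 14 − 1·10 = 4, so p* = 2.

p* = 2, s* = 10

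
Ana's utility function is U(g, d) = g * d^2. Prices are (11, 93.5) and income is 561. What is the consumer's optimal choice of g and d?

MU_g = d^2 and MU_d = 2·g·d.
MRS = MU_g/MU_d = (1/2)·d/g.
Tangency: set MRS = p_g/p_d = 11/93.5 = 2/17.
So (1/2)·d/g = 2/17, i.e. d = (4/17)·g.
Substitute into the budget 11·g + 93.5·d = 561: 33·g = 561, so g* = 17.
Then d* = (4/17)·17 = 4.

g* = 17, d* = 4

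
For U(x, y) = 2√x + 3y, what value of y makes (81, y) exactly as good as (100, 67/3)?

U(100, 67/3) = 87.
Set U(81, y) = 87 and solve.
With x = 81: √81 = 9, so 3y = 87 − 2·9 = 69 and y = 23.
Check: U(81, 23) = 87.

y = 23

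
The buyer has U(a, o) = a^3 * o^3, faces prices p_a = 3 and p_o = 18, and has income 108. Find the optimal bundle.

a* = 18, o* = 3

MU_a = 3·a^2·o^3 and MU_o = 3·a^3·o^2.
MRS = MU_a/MU_o = o/a.
Tangency: set MRS = p_a/p_o = 3/18 = 1/6.
So o/a = 1/6, i.e. o = (1/6)·a.
Substitute into the budget 3·a + 18·o = 108: 6·a = 108, so a* = 18.
Then o* = (1/6)·18 = 3.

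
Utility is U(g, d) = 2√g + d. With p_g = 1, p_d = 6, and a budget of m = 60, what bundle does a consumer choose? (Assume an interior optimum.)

g* = 36, d* = 4

MU_g = 2/(2√g), MU_d = 1.
MRS = 2/(2√g) ÷ 1.
Tangency: set MRS = p_g/p_d = 1/6.
MRS depends only on g: 1/√g = 1/6 ⇒ √g = 1/(1/6) = 6 ⇒ g* = 36.
From the budget, 6·d = 60 − 1·36 = 24, so d* = 4.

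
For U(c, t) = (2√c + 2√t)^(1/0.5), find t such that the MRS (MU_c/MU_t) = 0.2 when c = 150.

For CES with ρ = 0.5, MRS = √(t/c).
Setting √(t/150) = 0.2 gives t/150 = 1/25 and t = 6.

t = 6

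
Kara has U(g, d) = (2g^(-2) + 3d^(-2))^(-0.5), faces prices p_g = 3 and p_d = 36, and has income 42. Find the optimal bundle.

For CES with ρ = -2, MRS = (2/3)·(d/g)^3.
Tangency: set MRS = p_g/p_d = 3/36 = 1/12.
So (d/g)^3 = 0.125; taking the cube root, d/g = 0.5, i.e. d = 0.5·g.
Substitute into the budget 3·g + 36·d = 42: 21·g = 42, so g* = 2 and d* = 0.5·2 = 1.

g* = 2, d* = 1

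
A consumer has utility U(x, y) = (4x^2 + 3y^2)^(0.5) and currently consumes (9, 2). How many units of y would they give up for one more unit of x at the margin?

For CES with ρ = 2, MRS = (4/3)·(y/x)^(-1).
At (9, 2): MRS = 6.
That is, one extra unit of x is worth 6 units of y at the margin.

MRS = 6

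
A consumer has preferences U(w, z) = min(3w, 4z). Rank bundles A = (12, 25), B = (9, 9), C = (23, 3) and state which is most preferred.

Evaluate utility at each bundle:
U(A) = 36.
U(B) = 27.
U(C) = 12.
Highest utility is A, so A ≻ B ≻ C.

Bundle A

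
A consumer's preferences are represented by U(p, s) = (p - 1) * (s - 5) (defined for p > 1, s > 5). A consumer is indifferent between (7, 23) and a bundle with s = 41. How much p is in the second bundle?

p = 4

U(7, 23) = 108.
Set U(p, 41) = 108 and solve.
With s = 41: (41 − 5) = 36, so (p − 1) = 108/36 = 3.
So p = 1 + 3 = 4.
Check: U(4, 41) = 108.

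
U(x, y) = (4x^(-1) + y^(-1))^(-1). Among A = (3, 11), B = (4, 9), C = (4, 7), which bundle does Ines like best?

Evaluate utility at each bundle:
U(A) = 0.702.
U(B) = 0.900.
U(C) = 0.875.
Highest utility is B, so B ≻ C ≻ A.

Bundle B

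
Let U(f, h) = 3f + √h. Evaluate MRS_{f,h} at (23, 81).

MRS = 54

MU_f = 3, MU_h = 1/(2√h).
MRS = 3 ÷ (1/(2√h)).
At (23, 81): MRS = 54.
So at (23, 81) the consumer would give up 54 units of h for one more unit of f.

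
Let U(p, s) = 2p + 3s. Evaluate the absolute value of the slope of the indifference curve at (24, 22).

MRS = 2/3

MU_p = 2, MU_s = 3, so MRS = 2/3 at every bundle.
At (24, 22): MRS = 2/3.
So at (24, 22) the consumer would give up 2/3 units of s for one more unit of p.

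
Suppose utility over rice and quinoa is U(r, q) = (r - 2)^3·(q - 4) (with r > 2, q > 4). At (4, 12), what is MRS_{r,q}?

MU_r = 3·(r−2)^2·(q−4), MU_q = (r−2)^3.
MRS = (3/1)·(q−4)/(r−2).
At (4, 12): MRS = 12.
That is, one extra unit of r is worth 12 units of q at the margin.

MRS = 12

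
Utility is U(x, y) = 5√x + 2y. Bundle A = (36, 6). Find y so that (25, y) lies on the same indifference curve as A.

U(36, 6) = 42.
Set U(25, y) = 42 and solve.
With x = 25: √25 = 5, so 2y = 42 − 5·5 = 17 and y = 8.5.
Check: U(25, 8.5) = 42.

y = 8.5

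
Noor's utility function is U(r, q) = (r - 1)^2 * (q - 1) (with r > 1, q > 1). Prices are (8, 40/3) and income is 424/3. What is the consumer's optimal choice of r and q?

r* = 11, q* = 4

MU_r = 2·(r−1)·(q−1), MU_q = (r−1)^2.
MRS = (2/1)·(q−1)/(r−1).
Tangency: set MRS = p_r/p_q = 8/(40/3) = 0.6.
So (2/1)·(q − 1)/(r − 1) = 0.6, i.e. (q − 1) = 0.3·(r − 1).
Rewrite the budget in excess-of-subsistence terms: 8·(r − 1) + (40/3)·(q − 1) = 424/3 − 8·1 − (40/3)·1 = 120.
Substituting, 12·(r − 1) = 120, so r − 1 = 10 and r* = 11.
Then q − 1 = 0.3·10 = 3, so q* = 4.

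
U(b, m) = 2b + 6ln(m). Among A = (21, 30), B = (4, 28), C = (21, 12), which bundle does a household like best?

Bundle A

Evaluate utility at each bundle:
U(A) = 62.407.
U(B) = 27.993.
U(C) = 56.909.
Highest utility is A, so A ≻ C ≻ B.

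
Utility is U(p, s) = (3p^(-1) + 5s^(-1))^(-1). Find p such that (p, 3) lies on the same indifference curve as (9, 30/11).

p = 6

U depends on (p, s) only through S = 3p^(-1) + 5s^(-1), so equal utility means equal S. At (9, 30/11): S = 13/6.
With s = 3: 5·3^(-1) = 5/3, so 3p^(-1) = 13/6 − 5/3 = 0.5, i.e. p^(-1) = 1/6.
Hence p = 1/(1/6) = 6.
Check: U(6, 3) = 0.4615.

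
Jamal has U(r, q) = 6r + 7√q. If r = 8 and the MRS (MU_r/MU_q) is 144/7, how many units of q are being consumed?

MU_r = 6, MU_q = 7/(2√q).
MRS = 6 ÷ (7/(2√q)).
MRS depends only on q: (12/7)·√q = 144/7 ⇒ √q = (144/7)/(12/7) = 12 ⇒ q = 144.

q = 144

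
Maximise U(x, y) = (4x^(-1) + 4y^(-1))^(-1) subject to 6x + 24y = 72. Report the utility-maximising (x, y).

For CES with ρ = -1, MRS = (y/x)^2.
Tangency: set MRS = p_x/p_y = 6/24 = 0.25.
So (y/x)^2 = 0.25; taking the square root, y/x = 0.5, i.e. y = 0.5·x.
Substitute into the budget 6·x + 24·y = 72: 18·x = 72, so x* = 4 and y* = 0.5·4 = 2.

x* = 4, y* = 2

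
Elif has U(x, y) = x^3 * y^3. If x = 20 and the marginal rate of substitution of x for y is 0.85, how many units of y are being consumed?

y = 17

MU_x = 3·x^2·y^3 and MU_y = 3·x^3·y^2.
MRS = MU_x/MU_y = y/x.
Substitute x = 20: MRS = y/20. Setting y/20 = 0.85 gives y = 0.85·20 = 17.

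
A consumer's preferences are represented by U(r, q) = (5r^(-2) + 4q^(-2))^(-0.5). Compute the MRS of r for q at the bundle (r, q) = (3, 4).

MRS = 80/27

For CES with ρ = -2, MRS = (5/4)·(q/r)^3.
At (3, 4): MRS = 80/27.
That is, one extra unit of r is worth 80/27 units of q at the margin.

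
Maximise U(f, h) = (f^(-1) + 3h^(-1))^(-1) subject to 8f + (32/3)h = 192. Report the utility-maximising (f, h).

f* = 8, h* = 12

For CES with ρ = -1, MRS = (1/3)·(h/f)^2.
Tangency: set MRS = p_f/p_h = 8/(32/3) = 0.75.
So (h/f)^2 = 2.25; taking the square root, h/f = 1.5, i.e. h = 1.5·f.
Substitute into the budget 8·f + (32/3)·h = 192: 24·f = 192, so f* = 8 and h* = 1.5·8 = 12.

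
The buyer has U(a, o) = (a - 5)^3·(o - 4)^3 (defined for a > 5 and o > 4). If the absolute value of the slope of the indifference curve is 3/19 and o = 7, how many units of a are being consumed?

MU_a = 3·(a−5)^2·(o−4)^3, MU_o = 3·(a−5)^3·(o−4)^2.
MRS = (o−4)/(a−5).
Substitute o = 7: MRS = 3/(a − 5). Setting this equal to 3/19 gives a − 5 = 3/(3/19) = 19, so a = 24.

a = 24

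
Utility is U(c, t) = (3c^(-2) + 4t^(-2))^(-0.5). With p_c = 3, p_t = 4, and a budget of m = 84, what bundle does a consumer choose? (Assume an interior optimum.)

For CES with ρ = -2, MRS = (3/4)·(t/c)^3.
Tangency: set MRS = p_c/p_t = 3/4 = 0.75.
So (t/c)^3 = 1; taking the cube root, t/c = 1, i.e. t = c.
Substitute into the budget 3·c + 4·t = 84: 7·c = 84, so c* = 12 and t* = 12.

c* = 12, t* = 12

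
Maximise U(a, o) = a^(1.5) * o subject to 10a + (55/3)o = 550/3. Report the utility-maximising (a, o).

a* = 11, o* = 4

MU_a = 1.5·√a·o and MU_o = a^(1.5).
MRS = MU_a/MU_o = (1.5)·o/a.
Tangency: set MRS = p_a/p_o = 10/(55/3) = 6/11.
So (1.5)·o/a = 6/11, i.e. o = (4/11)·a.
Substitute into the budget 10·a + (55/3)·o = 550/3: (50/3)·a = 550/3, so a* = 11.
Then o* = (4/11)·11 = 4.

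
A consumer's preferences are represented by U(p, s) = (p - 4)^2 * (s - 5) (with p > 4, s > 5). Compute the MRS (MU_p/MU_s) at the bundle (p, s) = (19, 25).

MRS = 8/3

MU_p = 2·(p−4)·(s−5), MU_s = (p−4)^2.
MRS = (2/1)·(s−5)/(p−4).
At (19, 25): MRS = 8/3.
That is, one extra unit of p is worth 8/3 units of s at the margin.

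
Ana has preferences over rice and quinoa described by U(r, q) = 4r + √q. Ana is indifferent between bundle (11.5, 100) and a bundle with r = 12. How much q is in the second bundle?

U(11.5, 100) = 56.
Set U(12, q) = 56 and solve.
With r = 12: √q = 56 − 4·12 = 8, so √q = 8 and q = 64.
Check: U(12, 64) = 56.

q = 64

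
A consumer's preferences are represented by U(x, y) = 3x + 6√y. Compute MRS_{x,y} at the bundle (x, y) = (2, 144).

MRS = 12

MU_x = 3, MU_y = 6/(2√y).
MRS = 3 ÷ (6/(2√y)).
At (2, 144): MRS = 12.
So at (2, 144) the consumer would give up 12 units of y for one more unit of x.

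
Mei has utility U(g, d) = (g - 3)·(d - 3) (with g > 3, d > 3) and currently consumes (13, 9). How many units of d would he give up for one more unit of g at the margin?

MRS = 0.6

MU_g = (d−3), MU_d = (g−3).
MRS = (d−3)/(g−3).
At (13, 9): MRS = 0.6.
The indifference curve has slope −0.6 at this bundle.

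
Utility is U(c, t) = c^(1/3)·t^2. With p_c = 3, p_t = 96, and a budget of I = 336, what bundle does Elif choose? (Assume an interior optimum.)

MU_c = 1/3·c^(-2/3)·t^2 and MU_t = 2·c^(1/3)·t.
MRS = MU_c/MU_t = (1/6)·t/c.
Tangency: set MRS = p_c/p_t = 3/96 = 1/32.
So (1/6)·t/c = 1/32, i.e. t = (3/16)·c.
Substitute into the budget 3·c + 96·t = 336: 21·c = 336, so c* = 16.
Then t* = (3/16)·16 = 3.

c* = 16, t* = 3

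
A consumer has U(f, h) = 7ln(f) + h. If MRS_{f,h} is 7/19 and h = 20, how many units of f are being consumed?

MU_f = 7/f, MU_h = 1.
MRS = 7/f ÷ 1.
MRS depends only on f: 7/f = 7/19 ⇒ f = 7/(7/19) = 19.

f = 19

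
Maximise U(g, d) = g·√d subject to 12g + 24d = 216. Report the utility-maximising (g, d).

MU_g = √d and MU_d = 0.5·g·d^(-0.5).
MRS = MU_g/MU_d = (2)·d/g.
Tangency: set MRS = p_g/p_d = 12/24 = 0.5.
So (2)·d/g = 0.5, i.e. d = 0.25·g.
Substitute into the budget 12·g + 24·d = 216: 18·g = 216, so g* = 12.
Then d* = 0.25·12 = 3.

g* = 12, d* = 3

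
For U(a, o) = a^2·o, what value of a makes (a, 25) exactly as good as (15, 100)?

U(15, 100) = 22500.
Set U(a, 25) = 22500 and solve.
With o = 25: a^2 = 22500/25 = 900; taking the square root, a = 30.
Check: U(30, 25) = 22500.

a = 30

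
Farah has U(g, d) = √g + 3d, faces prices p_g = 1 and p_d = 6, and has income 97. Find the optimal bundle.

MU_g = 1/(2√g), MU_d = 3.
MRS = 1/(2√g) ÷ 3.
Tangency: set MRS = p_g/p_d = 1/6.
MRS depends only on g: (1/6)/√g = 1/6 ⇒ √g = (1/6)/(1/6) = 1 ⇒ g* = 1.
From the budget, 6·d = 97 − 1·1 = 96, so d* = 16.

g* = 1, d* = 16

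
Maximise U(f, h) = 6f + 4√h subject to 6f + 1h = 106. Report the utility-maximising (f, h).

MU_f = 6, MU_h = 4/(2√h).
MRS = 6 ÷ (4/(2√h)).
Tangency: set MRS = p_f/p_h = 6/1 = 6.
MRS depends only on h: 3·√h = 6 ⇒ √h = 6/3 = 2 ⇒ h* = 4.
From the budget, 6·f = 106 − 1·4 = 102, so f* = 17.

f* = 17, h* = 4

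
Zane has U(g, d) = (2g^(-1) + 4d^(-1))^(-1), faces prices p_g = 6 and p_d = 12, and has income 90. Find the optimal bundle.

For CES with ρ = -1, MRS = (2/4)·(d/g)^2.
Tangency: set MRS = p_g/p_d = 6/12 = 0.5.
So (d/g)^2 = 1; taking the square root, d/g = 1, i.e. d = g.
Substitute into the budget 6·g + 12·d = 90: 18·g = 90, so g* = 5 and d* = 5.

g* = 5, d* = 5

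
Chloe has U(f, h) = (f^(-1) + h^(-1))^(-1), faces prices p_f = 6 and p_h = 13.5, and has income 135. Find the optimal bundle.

For CES with ρ = -1, MRS = (h/f)^2.
Tangency: set MRS = p_f/p_h = 6/13.5 = 4/9.
So (h/f)^2 = 4/9; taking the square root, h/f = 2/3, i.e. h = (2/3)·f.
Substitute into the budget 6·f + 13.5·h = 135: 15·f = 135, so f* = 9 and h* = (2/3)·9 = 6.

f* = 9, h* = 6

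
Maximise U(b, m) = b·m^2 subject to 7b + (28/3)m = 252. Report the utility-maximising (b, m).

b* = 12, m* = 18

MU_b = m^2 and MU_m = 2·b·m.
MRS = MU_b/MU_m = (1/2)·m/b.
Tangency: set MRS = p_b/p_m = 7/(28/3) = 0.75.
So (1/2)·m/b = 0.75, i.e. m = 1.5·b.
Substitute into the budget 7·b + (28/3)·m = 252: 21·b = 252, so b* = 12.
Then m* = 1.5·12 = 18.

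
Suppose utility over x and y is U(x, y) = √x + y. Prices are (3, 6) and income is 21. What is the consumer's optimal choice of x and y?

x* = 1, y* = 3

MU_x = 1/(2√x), MU_y = 1.
MRS = 1/(2√x) ÷ 1.
Tangency: set MRS = p_x/p_y = 3/6 = 0.5.
MRS depends only on x: 0.5/√x = 0.5 ⇒ √x = 0.5/0.5 = 1 ⇒ x* = 1.
From the budget, 6·y = 21 − 3·1 = 18, so y* = 3.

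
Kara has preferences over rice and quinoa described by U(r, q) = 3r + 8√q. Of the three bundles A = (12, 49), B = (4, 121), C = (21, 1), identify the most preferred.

Bundle B

Evaluate utility at each bundle:
U(A) = 92.000.
U(B) = 100.000.
U(C) = 71.000.
Highest utility is B, so B ≻ A ≻ C.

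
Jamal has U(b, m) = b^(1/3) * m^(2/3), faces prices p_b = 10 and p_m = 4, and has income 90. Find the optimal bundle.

MU_b = 1/3·b^(-2/3)·m^(2/3) and MU_m = 2/3·b^(1/3)·m^(-1/3).
MRS = MU_b/MU_m = (0.5)·m/b.
Tangency: set MRS = p_b/p_m = 10/4 = 2.5.
So (0.5)·m/b = 2.5, i.e. m = 5·b.
Substitute into the budget 10·b + 4·m = 90: 30·b = 90, so b* = 3.
Then m* = 5·3 = 15.

b* = 3, m* = 15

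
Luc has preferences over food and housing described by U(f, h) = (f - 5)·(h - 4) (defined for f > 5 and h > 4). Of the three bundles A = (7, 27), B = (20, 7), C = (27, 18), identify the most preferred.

Evaluate utility at each bundle:
U(A) = 46.
U(B) = 45.
U(C) = 308.
Highest utility is C, so C ≻ A ≻ B.

Bundle C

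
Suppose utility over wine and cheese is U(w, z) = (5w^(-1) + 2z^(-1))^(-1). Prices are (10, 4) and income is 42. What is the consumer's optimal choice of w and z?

w* = 3, z* = 3

For CES with ρ = -1, MRS = (5/2)·(z/w)^2.
Tangency: set MRS = p_w/p_z = 10/4 = 2.5.
So (z/w)^2 = 1; taking the square root, z/w = 1, i.e. z = w.
Substitute into the budget 10·w + 4·z = 42: 14·w = 42, so w* = 3 and z* = 3.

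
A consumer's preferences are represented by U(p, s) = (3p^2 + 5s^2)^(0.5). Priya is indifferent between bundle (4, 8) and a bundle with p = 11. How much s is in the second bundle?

U depends on (p, s) only through S = 3p^2 + 5s^2, so equal utility means equal S. At (4, 8): S = 368.
With p = 11: 3·11^2 = 363, so 5s^2 = 368 − 363 = 5, i.e. s^2 = 1.
Hence s = √1 = 1.
Check: U(11, 1) = 19.1833.

s = 1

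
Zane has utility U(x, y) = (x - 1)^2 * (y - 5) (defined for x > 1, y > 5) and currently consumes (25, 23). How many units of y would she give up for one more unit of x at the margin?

MU_x = 2·(x−1)·(y−5), MU_y = (x−1)^2.
MRS = (2/1)·(y−5)/(x−1).
At (25, 23): MRS = 1.5.
So at (25, 23) the consumer would give up 1.5 units of y for one more unit of x.

MRS = 1.5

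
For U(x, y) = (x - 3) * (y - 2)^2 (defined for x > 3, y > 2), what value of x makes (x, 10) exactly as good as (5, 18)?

U(5, 18) = 512.
Set U(x, 10) = 512 and solve.
With y = 10: (10 − 2)^2 = 64, so (x − 3) = 512/64 = 8.
So x = 3 + 8 = 11.
Check: U(11, 10) = 512.

x = 11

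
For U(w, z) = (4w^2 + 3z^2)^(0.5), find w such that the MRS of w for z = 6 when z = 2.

For CES with ρ = 2, MRS = (4/3)·(z/w)^(-1).
Setting (4/3)·(2/w)^(-1) = 6 gives (2/w)^(-1) = 4.5, so 2/w = 2/9 and w = 9.

w = 9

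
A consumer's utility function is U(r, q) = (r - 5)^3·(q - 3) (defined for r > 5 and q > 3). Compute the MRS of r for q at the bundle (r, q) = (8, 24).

MRS = 21

MU_r = 3·(r−5)^2·(q−3), MU_q = (r−5)^3.
MRS = (3/1)·(q−3)/(r−5).
At (8, 24): MRS = 21.
That is, one extra unit of r is worth 21 units of q at the margin.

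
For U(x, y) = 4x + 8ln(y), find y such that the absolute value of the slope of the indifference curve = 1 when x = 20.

y = 2

MU_x = 4, MU_y = 8/y.
MRS = 4 ÷ (8/y).
MRS depends only on y: 0.5·y = 1 ⇒ y = 1/0.5 = 2.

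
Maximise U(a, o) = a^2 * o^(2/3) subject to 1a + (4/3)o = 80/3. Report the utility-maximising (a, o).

MU_a = 2·a·o^(2/3) and MU_o = 2/3·a^2·o^(-1/3).
MRS = MU_a/MU_o = (3)·o/a.
Tangency: set MRS = p_a/p_o = 1/(4/3) = 0.75.
So (3)·o/a = 0.75, i.e. o = 0.25·a.
Substitute into the budget 1·a + (4/3)·o = 80/3: (4/3)·a = 80/3, so a* = 20.
Then o* = 0.25·20 = 5.

a* = 20, o* = 5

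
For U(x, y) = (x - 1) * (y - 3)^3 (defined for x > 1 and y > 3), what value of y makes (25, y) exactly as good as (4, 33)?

U(4, 33) = 81000.
Set U(25, y) = 81000 and solve.
With x = 25: (25 − 1) = 24, so (y − 3)^3 = 81000/24 = 3375.
Taking the cube root (with y > 3): y − 3 = 15, so y = 18.
Check: U(25, 18) = 81000.

y = 18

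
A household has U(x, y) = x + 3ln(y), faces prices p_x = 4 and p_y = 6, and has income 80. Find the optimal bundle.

x* = 17, y* = 2

MU_x = 1, MU_y = 3/y.
MRS = 1 ÷ (3/y).
Tangency: set MRS = p_x/p_y = 4/6 = 2/3.
MRS depends only on y: (1/3)·y = 2/3 ⇒ y* = (2/3)/(1/3) = 2.
From the budget, 4·x = 80 − 6·2 = 68, so x* = 17.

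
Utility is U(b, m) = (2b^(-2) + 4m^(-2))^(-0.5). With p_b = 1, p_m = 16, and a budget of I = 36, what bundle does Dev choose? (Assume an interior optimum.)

For CES with ρ = -2, MRS = (2/4)·(m/b)^3.
Tangency: set MRS = p_b/p_m = 1/16.
So (m/b)^3 = 0.125; taking the cube root, m/b = 0.5, i.e. m = 0.5·b.
Substitute into the budget 1·b + 16·m = 36: 9·b = 36, so b* = 4 and m* = 0.5·4 = 2.

b* = 4, m* = 2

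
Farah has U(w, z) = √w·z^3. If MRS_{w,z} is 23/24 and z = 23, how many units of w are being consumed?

MU_w = 0.5·w^(-0.5)·z^3 and MU_z = 3·√w·z^2.
MRS = MU_w/MU_z = (1/6)·z/w.
Substitute z = 23: MRS = (23/6)/w. Setting (23/6)/w = 23/24 gives w = (23/6)/(23/24) = 4.

w = 4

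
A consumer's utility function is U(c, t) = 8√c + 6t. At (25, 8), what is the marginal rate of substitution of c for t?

MRS = 2/15

MU_c = 8/(2√c), MU_t = 6.
MRS = 8/(2√c) ÷ 6.
At (25, 8): MRS = 2/15.
The indifference curve has slope −2/15 at this bundle.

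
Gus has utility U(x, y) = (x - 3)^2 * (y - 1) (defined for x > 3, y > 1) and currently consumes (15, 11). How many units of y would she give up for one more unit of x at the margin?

MRS = 5/3

MU_x = 2·(x−3)·(y−1), MU_y = (x−3)^2.
MRS = (2/1)·(y−1)/(x−3).
At (15, 11): MRS = 5/3.
So at (15, 11) the consumer would give up 5/3 units of y for one more unit of x.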